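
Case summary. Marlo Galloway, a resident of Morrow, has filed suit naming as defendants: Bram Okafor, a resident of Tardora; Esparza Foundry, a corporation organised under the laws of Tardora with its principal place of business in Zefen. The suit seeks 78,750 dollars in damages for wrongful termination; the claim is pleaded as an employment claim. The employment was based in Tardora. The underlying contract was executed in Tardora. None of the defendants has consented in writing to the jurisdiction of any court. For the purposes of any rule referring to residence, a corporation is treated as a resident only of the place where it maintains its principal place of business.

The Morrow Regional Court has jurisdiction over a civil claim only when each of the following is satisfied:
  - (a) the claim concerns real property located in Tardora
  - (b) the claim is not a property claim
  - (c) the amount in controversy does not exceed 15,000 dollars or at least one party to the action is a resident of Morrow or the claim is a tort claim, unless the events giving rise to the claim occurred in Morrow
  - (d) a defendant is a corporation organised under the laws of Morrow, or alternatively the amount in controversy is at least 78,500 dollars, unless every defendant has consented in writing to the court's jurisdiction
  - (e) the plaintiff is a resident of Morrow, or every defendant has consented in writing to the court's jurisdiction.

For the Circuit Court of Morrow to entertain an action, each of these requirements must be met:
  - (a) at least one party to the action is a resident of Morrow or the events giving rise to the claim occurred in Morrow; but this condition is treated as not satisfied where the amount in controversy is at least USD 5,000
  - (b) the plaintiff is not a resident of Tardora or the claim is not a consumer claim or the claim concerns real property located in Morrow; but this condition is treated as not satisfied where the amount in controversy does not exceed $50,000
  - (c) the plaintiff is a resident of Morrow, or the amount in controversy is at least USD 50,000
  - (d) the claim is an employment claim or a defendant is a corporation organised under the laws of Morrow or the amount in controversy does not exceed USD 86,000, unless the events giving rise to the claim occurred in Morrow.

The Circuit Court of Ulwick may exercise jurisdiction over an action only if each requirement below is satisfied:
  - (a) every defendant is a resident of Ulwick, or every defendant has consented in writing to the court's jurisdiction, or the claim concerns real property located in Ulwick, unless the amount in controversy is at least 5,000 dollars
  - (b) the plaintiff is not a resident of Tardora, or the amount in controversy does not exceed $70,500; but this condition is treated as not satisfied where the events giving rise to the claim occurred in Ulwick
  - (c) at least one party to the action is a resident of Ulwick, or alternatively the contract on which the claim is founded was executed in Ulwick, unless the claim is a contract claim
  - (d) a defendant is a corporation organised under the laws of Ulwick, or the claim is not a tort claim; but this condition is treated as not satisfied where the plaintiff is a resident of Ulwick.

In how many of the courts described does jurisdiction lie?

0

The Morrow Regional Court:
  (a) The claim does not concern real property. Not satisfied.
  (b) The claim is an employment claim, not a property claim. Condition met.
  (c) Marlo Galloway resides in Morrow, which satisfies one of the alternatives. Met.
  (d) The amount in controversy is $78,750, which meets the 78,500 dollars floor, so one alternative holds. Met.
  (e) The plaintiff resides in Morrow, so this disjunct is met. Condition met.
  → Not every requirement is met — no jurisdiction.
The Circuit Court of Morrow:
  (a) Marlo Galloway resides in Morrow, so one alternative holds. But the carve-out bites: the amount in controversy is USD 78,750, which meets the 5,000 dollars floor. Not met.
  (b) The plaintiff resides in Morrow, which is not Tardora — that alternative is enough. The carve-out does not apply: the amount in controversy is $78,750, above the 50,000 dollars ceiling. Satisfied.
  (c) The plaintiff resides in Morrow, so one alternative holds. Satisfied.
  (d) The claim is an employment claim, which satisfies one of the alternatives. Satisfied.
  → At least one condition fails; no jurisdiction.
The Circuit Court of Ulwick:
  (a) The defendants reside as follows — Bram Okafor in Tardora, Esparza Foundry in Zefen — not all in Ulwick; no such written consent has been filed; the claim does not concern real property — no alternative holds. The proviso rescues it, though: the amount in controversy is $78,750, which meets the $5,000 floor. Satisfied.
  (b) The plaintiff resides in Morrow, which is not Tardora — that alternative is enough. And the carve-out is inapplicable — the operative events occurred in Tardora, not Ulwick. Met.
  (c) No party resides in Ulwick; the contract was executed in Tardora, not Ulwick — every alternative fails. The proviso offers no rescue either, since the claim is an employment claim, not a contract claim. Not satisfied.
  (d) The claim is an employment claim, not a tort claim, which satisfies one of the alternatives. The carve-out does not apply: the plaintiff resides in Morrow, not Ulwick. Met.
  → No jurisdiction.
No court satisfies all of its conditions.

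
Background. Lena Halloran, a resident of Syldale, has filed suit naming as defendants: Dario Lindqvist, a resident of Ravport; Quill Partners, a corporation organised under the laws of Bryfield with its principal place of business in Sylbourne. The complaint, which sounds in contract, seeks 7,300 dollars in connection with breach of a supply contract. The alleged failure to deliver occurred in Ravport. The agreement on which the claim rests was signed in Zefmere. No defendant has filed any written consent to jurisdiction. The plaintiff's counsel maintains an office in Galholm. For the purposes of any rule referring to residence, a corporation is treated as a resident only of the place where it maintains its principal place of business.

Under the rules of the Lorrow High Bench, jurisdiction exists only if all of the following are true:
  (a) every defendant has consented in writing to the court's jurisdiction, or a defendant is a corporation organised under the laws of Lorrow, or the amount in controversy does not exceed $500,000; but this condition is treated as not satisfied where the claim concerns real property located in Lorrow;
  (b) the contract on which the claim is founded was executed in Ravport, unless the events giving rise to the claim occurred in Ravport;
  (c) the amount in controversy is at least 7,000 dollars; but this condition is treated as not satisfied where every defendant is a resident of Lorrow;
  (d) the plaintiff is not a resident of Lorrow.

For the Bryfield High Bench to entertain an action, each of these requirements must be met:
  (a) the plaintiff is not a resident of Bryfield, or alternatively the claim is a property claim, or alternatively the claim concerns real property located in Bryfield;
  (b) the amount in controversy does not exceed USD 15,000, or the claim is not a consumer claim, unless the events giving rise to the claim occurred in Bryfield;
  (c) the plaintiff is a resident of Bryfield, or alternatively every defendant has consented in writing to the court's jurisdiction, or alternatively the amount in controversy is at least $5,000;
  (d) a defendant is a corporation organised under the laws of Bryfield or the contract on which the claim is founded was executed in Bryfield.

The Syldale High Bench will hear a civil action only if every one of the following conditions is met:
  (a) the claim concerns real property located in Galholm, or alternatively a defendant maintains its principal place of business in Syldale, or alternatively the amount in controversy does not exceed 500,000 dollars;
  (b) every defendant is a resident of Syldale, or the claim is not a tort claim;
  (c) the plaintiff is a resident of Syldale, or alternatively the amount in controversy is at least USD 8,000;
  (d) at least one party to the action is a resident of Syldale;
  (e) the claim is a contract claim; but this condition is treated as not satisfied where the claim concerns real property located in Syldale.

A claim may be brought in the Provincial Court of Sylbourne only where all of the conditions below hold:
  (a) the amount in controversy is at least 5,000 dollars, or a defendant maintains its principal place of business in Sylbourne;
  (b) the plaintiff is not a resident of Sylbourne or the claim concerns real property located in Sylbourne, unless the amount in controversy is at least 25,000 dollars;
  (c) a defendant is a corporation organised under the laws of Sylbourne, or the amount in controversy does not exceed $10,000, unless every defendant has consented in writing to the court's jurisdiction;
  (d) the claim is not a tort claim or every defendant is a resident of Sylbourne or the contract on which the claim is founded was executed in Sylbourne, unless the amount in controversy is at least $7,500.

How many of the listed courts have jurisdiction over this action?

4

The Lorrow High Bench:
  (a) The amount in controversy is 7,300 dollars, within the $500,000 ceiling — that alternative is enough. The exception is not triggered, since the claim does not concern real property. Satisfied.
  (b) The contract was executed in Zefmere, not Ravport. But the operative events occurred in Ravport, and the 'unless' clause therefore excuses the requirement. Satisfied.
  (c) The amount in controversy is 7,300 dollars, which meets the 7,000 dollars floor. The carve-out does not apply: the defendants reside as follows — Dario Lindqvist in Ravport, Quill Partners in Sylbourne — not all in Lorrow. Condition met.
  (d) The plaintiff resides in Syldale, which is not Lorrow. Satisfied.
  → The court has jurisdiction.
The Bryfield High Bench:
  (a) The plaintiff resides in Syldale, which is not Bryfield, so one alternative holds. Condition met.
  (b) The amount in controversy is $7,300, within the $15,000 ceiling, so one alternative holds. Satisfied.
  (c) The amount in controversy is USD 7,300, which meets the USD 5,000 floor, which satisfies one of the alternatives. Condition met.
  (d) Quill Partners is organised under the laws of Bryfield, which satisfies one of the alternatives. Met.
  → Jurisdiction lies.
The Syldale High Bench:
  (a) The amount in controversy is USD 7,300, within the $500,000 ceiling, so one alternative holds. Condition met.
  (b) The claim is a contract claim, not a tort claim, so one alternative holds. Satisfied.
  (c) The plaintiff resides in Syldale, so one alternative holds. Met.
  (d) Lena Halloran resides in Syldale. Condition met.
  (e) The claim is a contract claim. And the carve-out is inapplicable — the claim does not concern real property. Met.
  → All conditions met; jurisdiction exists.
The Provincial Court of Sylbourne:
  (a) The amount in controversy is USD 7,300, which meets the USD 5,000 floor, so one alternative holds. Satisfied.
  (b) The plaintiff resides in Syldale, which is not Sylbourne, so one alternative holds. Satisfied.
  (c) The amount in controversy is USD 7,300, within the 10,000 dollars ceiling — that alternative is enough. Met.
  (d) The claim is a contract claim, not a tort claim, so this disjunct is met. Condition met.
  → The court has jurisdiction.
Courts with jurisdiction: the Lorrow High Bench, the Bryfield High Bench, the Syldale High Bench, the Provincial Court of Sylbourne — 4 in total.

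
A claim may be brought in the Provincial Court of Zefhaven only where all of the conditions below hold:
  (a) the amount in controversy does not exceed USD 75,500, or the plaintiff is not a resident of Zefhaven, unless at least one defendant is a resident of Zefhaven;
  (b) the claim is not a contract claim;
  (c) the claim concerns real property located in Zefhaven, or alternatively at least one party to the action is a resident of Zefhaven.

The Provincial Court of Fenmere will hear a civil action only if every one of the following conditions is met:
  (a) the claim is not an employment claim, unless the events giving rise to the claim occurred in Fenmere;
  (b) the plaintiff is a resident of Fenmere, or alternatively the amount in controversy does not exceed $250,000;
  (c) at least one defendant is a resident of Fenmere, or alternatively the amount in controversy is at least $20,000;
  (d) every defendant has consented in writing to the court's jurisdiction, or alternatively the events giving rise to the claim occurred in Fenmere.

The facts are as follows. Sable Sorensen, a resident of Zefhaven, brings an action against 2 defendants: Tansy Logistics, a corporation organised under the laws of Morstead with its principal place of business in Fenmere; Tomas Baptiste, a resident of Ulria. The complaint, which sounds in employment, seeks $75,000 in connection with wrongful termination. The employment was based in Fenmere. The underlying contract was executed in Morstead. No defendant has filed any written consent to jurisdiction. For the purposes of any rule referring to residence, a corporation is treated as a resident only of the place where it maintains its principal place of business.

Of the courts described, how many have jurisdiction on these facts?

2

The Provincial Court of Zefhaven:
  (a) The amount in controversy is $75,000, within the 75,500 dollars ceiling — that alternative is enough. Met.
  (b) The claim is an employment claim, not a contract claim. Satisfied.
  (c) Sable Sorensen resides in Zefhaven, so this disjunct is met. Met.
  → Jurisdiction lies.
The Provincial Court of Fenmere:
  (a) The claim is an employment claim. The proviso rescues it, though: the operative events occurred in Fenmere. Met.
  (b) The amount in controversy is 75,000 dollars, within the USD 250,000 ceiling — that alternative is enough. Met.
  (c) Tansy Logistics resides in Fenmere — that alternative is enough. Met.
  (d) The operative events occurred in Fenmere, which satisfies one of the alternatives. Condition met.
  → All conditions met; jurisdiction exists.
Courts with jurisdiction: the Provincial Court of Zefhaven, the Provincial Court of Fenmere — 2 in total.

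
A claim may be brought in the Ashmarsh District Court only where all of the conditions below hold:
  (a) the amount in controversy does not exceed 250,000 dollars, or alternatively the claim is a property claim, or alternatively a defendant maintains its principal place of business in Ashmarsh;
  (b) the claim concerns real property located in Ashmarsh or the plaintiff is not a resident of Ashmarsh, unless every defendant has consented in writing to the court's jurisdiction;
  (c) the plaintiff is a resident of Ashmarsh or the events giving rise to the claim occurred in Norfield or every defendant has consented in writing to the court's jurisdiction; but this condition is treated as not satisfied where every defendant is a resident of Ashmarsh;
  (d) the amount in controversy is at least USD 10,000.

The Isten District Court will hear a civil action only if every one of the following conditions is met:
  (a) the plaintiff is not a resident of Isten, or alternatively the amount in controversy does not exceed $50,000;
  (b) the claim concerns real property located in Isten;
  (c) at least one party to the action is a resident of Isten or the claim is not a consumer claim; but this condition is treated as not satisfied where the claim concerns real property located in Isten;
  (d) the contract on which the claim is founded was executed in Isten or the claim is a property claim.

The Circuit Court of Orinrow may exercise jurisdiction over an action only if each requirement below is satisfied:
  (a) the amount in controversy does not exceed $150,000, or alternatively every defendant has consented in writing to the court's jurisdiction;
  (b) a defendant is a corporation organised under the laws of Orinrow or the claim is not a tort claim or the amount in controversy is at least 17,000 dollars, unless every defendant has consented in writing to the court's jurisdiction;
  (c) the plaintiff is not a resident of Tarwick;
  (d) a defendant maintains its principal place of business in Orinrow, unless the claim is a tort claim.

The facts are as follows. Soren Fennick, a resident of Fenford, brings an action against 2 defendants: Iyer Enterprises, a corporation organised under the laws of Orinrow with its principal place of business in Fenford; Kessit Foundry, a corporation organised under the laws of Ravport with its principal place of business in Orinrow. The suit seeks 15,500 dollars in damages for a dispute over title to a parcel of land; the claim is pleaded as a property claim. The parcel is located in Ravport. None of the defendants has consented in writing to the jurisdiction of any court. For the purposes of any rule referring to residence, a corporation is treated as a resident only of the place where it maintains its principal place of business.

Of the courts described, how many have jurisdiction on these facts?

The Ashmarsh District Court:
  (a) The amount in controversy is $15,500, within the 250,000 dollars ceiling, so one alternative holds. Met.
  (b) The plaintiff resides in Fenford, which is not Ashmarsh, so one alternative holds. Condition met.
  (c) The plaintiff resides in Fenford, not Ashmarsh; the operative events occurred in Ravport, not Norfield; no such written consent has been filed — every alternative fails. Not satisfied.
  (d) The amount in controversy is $15,500, which meets the USD 10,000 floor. Satisfied.
  → At least one condition fails; no jurisdiction.
The Isten District Court:
  (a) The plaintiff resides in Fenford, which is not Isten — that alternative is enough. Met.
  (b) The property lies in Ravport, not Isten. Condition not met.
  (c) The claim is a property claim, not a consumer claim, so this disjunct is met. The carve-out does not apply: the property lies in Ravport, not Isten. Met.
  (d) The claim is a property claim — that alternative is enough. Condition met.
  → No jurisdiction.
The Circuit Court of Orinrow:
  (a) The amount in controversy is $15,500, within the $150,000 ceiling — that alternative is enough. Condition met.
  (b) Iyer Enterprises is organised under the laws of Orinrow — that alternative is enough. Satisfied.
  (c) The plaintiff resides in Fenford, which is not Tarwick. Satisfied.
  (d) Kessit Foundry has its principal place of business in Orinrow. Satisfied.
  → All conditions met; jurisdiction exists.
Courts with jurisdiction: the Circuit Court of Orinrow — 1 in total.

1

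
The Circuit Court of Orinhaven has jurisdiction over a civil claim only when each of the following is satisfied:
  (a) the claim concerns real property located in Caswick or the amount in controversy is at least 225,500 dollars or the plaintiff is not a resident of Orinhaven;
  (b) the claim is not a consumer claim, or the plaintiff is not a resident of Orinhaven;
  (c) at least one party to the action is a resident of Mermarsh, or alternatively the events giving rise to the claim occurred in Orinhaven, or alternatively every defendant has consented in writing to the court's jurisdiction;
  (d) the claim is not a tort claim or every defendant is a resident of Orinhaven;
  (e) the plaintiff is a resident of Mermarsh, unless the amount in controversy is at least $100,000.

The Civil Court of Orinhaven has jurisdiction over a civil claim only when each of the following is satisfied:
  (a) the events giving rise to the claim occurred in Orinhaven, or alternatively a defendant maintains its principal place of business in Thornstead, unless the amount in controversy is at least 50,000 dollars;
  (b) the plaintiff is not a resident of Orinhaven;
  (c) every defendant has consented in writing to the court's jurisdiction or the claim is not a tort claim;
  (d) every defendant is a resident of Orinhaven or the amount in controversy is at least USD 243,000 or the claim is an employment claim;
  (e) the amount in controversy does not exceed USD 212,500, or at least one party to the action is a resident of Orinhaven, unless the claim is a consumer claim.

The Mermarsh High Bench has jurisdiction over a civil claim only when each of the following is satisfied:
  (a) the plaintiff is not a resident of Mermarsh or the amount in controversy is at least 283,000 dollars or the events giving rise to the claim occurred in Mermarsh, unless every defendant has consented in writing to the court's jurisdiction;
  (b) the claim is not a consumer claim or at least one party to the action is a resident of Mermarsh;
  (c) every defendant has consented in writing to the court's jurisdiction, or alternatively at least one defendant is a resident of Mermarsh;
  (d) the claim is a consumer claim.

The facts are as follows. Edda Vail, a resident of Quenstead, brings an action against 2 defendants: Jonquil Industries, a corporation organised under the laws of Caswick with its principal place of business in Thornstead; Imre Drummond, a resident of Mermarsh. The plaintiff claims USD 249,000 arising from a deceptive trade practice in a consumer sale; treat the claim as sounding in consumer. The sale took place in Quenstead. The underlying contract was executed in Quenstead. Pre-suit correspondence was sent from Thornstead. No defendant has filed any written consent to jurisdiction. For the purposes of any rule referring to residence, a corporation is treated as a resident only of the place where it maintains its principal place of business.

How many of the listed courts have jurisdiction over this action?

The Circuit Court of Orinhaven:
  (a) The amount in controversy is 249,000 dollars, which meets the USD 225,500 floor, so this disjunct is met. Condition met.
  (b) The plaintiff resides in Quenstead, which is not Orinhaven — that alternative is enough. Condition met.
  (c) Imre Drummond resides in Mermarsh — that alternative is enough. Satisfied.
  (d) The claim is a consumer claim, not a tort claim, which satisfies one of the alternatives. Satisfied.
  (e) The plaintiff resides in Quenstead, not Mermarsh. The proviso rescues it, though: the amount in controversy is 249,000 dollars, which meets the 100,000 dollars floor. Condition met.
  → All conditions met; jurisdiction exists.
The Civil Court of Orinhaven:
  (a) Jonquil Industries has its principal place of business in Thornstead, which satisfies one of the alternatives. Satisfied.
  (b) The plaintiff resides in Quenstead, which is not Orinhaven. Satisfied.
  (c) The claim is a consumer claim, not a tort claim, so this disjunct is met. Condition met.
  (d) The amount in controversy is 249,000 dollars, which meets the $243,000 floor — that alternative is enough. Condition met.
  (e) The amount in controversy is USD 249,000, above the $212,500 ceiling; no party resides in Orinhaven — none of the alternatives is met. But the claim is a consumer claim, and the 'unless' clause therefore excuses the requirement. Satisfied.
  → The court has jurisdiction.
The Mermarsh High Bench:
  (a) The plaintiff resides in Quenstead, which is not Mermarsh, so this disjunct is met. Met.
  (b) Imre Drummond resides in Mermarsh, so one alternative holds. Met.
  (c) Imre Drummond resides in Mermarsh, which satisfies one of the alternatives. Condition met.
  (d) The claim is a consumer claim. Condition met.
  → Every requirement is satisfied — jurisdiction.
Courts with jurisdiction: the Circuit Court of Orinhaven, the Civil Court of Orinhaven, the Mermarsh High Bench — 3 in total.

3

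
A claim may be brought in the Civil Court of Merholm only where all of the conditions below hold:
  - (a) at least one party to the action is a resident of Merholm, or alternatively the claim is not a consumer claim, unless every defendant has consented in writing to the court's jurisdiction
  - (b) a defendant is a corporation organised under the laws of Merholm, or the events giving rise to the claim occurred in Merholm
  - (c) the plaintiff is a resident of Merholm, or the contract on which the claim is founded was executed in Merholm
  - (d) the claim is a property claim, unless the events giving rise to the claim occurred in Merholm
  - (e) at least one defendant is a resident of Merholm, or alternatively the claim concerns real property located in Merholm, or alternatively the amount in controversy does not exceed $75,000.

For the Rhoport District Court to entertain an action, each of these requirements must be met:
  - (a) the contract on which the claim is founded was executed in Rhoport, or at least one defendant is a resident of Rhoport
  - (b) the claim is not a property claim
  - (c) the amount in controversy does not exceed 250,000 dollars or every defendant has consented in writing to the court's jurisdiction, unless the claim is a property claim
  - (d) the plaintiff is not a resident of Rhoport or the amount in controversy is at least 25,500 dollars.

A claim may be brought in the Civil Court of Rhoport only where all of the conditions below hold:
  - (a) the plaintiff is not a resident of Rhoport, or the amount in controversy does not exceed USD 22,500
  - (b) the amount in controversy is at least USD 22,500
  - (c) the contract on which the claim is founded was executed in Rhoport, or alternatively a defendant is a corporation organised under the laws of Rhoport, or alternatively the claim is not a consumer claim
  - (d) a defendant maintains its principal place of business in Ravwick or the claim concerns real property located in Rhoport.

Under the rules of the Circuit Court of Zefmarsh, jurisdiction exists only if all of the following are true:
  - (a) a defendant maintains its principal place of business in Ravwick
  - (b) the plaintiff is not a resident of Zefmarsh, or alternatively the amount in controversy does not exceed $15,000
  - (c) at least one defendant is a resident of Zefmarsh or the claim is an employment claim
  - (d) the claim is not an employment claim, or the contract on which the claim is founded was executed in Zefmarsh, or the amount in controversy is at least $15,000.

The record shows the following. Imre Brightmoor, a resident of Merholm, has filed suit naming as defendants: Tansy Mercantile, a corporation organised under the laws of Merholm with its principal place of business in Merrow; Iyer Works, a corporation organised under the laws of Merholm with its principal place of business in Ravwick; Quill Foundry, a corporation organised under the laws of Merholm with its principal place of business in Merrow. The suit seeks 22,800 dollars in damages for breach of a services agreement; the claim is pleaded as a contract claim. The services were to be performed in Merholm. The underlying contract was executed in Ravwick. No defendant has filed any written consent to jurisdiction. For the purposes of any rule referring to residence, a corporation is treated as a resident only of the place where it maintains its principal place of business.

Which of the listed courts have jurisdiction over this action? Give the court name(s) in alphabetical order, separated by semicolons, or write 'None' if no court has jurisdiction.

The Civil Court of Merholm:
  (a) Imre Brightmoor resides in Merholm, which satisfies one of the alternatives. Met.
  (b) Tansy Mercantile is organised under the laws of Merholm, so one alternative holds. Satisfied.
  (c) The plaintiff resides in Merholm, so this disjunct is met. Satisfied.
  (d) The claim is a contract claim, not a property claim. The proviso rescues it, though: the operative events occurred in Merholm. Met.
  (e) The amount in controversy is USD 22,800, within the USD 75,000 ceiling — that alternative is enough. Condition met.
  → All conditions met; jurisdiction exists.
The Rhoport District Court:
  (a) The contract was executed in Ravwick, not Rhoport; no defendant resides in Rhoport (they reside in Merrow, Ravwick, Merrow) — none of the alternatives is met. Condition not met.
  (b) The claim is a contract claim, not a property claim. Condition met.
  (c) The amount in controversy is USD 22,800, within the 250,000 dollars ceiling, so this disjunct is met. Satisfied.
  (d) The plaintiff resides in Merholm, which is not Rhoport — that alternative is enough. Condition met.
  → Not every requirement is met — no jurisdiction.
The Civil Court of Rhoport:
  (a) The plaintiff resides in Merholm, which is not Rhoport — that alternative is enough. Satisfied.
  (b) The amount in controversy is 22,800 dollars, which meets the 22,500 dollars floor. Condition met.
  (c) The claim is a contract claim, not a consumer claim, so this disjunct is met. Condition met.
  (d) Iyer Works has its principal place of business in Ravwick, which satisfies one of the alternatives. Condition met.
  → Every requirement is satisfied — jurisdiction.
The Circuit Court of Zefmarsh:
  (a) Iyer Works has its principal place of business in Ravwick. Condition met.
  (b) The plaintiff resides in Merholm, which is not Zefmarsh, so one alternative holds. Met.
  (c) No defendant resides in Zefmarsh (they reside in Merrow, Ravwick, Merrow); the claim is a contract claim, not an employment claim — every alternative fails. Fails.
  (d) The claim is a contract claim, not an employment claim, so this disjunct is met. Met.
  → Not every requirement is met — no jurisdiction.

the Civil Court of Merholm; the Civil Court of Rhoport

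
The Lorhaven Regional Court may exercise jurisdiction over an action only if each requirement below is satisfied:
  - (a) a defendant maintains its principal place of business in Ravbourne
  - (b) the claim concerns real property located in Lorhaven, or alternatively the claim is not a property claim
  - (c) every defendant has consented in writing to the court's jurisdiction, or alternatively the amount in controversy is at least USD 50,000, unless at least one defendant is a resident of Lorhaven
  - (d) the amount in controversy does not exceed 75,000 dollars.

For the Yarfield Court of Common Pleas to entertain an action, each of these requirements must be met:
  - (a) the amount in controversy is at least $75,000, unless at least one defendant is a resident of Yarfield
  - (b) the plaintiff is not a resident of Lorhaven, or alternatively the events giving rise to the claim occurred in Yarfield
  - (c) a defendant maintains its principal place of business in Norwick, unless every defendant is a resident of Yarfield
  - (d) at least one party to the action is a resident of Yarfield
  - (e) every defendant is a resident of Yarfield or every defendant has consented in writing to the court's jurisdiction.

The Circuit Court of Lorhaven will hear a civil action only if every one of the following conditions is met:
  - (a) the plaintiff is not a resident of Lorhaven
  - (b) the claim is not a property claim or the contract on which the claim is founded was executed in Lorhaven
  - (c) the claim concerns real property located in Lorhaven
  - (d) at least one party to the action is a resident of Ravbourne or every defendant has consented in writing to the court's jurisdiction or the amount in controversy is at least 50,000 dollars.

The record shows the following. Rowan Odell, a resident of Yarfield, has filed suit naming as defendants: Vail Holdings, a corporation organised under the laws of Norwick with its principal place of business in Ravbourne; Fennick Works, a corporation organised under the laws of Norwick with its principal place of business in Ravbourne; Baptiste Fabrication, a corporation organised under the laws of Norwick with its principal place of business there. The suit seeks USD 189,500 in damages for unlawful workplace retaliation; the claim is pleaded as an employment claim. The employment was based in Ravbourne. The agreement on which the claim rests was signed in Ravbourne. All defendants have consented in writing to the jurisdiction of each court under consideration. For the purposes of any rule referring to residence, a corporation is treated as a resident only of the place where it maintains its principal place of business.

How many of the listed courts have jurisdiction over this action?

The Lorhaven Regional Court:
  (a) Vail Holdings has its principal place of business in Ravbourne. Satisfied.
  (b) The claim is an employment claim, not a property claim, so one alternative holds. Condition met.
  (c) Every defendant has filed written consent, which satisfies one of the alternatives. Satisfied.
  (d) The amount in controversy is $189,500, above the USD 75,000 ceiling. Fails.
  → At least one condition fails; no jurisdiction.
The Yarfield Court of Common Pleas:
  (a) The amount in controversy is $189,500, which meets the USD 75,000 floor. Met.
  (b) The plaintiff resides in Yarfield, which is not Lorhaven — that alternative is enough. Satisfied.
  (c) Baptiste Fabrication has its principal place of business in Norwick. Condition met.
  (d) Rowan Odell resides in Yarfield. Met.
  (e) Every defendant has filed written consent, which satisfies one of the alternatives. Satisfied.
  → All conditions met; jurisdiction exists.
The Circuit Court of Lorhaven:
  (a) The plaintiff resides in Yarfield, which is not Lorhaven. Met.
  (b) The claim is an employment claim, not a property claim, so one alternative holds. Met.
  (c) The claim does not concern real property. Not satisfied.
  (d) Vail Holdings resides in Ravbourne, so one alternative holds. Met.
  → At least one condition fails; no jurisdiction.
Courts with jurisdiction: the Yarfield Court of Common Pleas — 1 in total.

1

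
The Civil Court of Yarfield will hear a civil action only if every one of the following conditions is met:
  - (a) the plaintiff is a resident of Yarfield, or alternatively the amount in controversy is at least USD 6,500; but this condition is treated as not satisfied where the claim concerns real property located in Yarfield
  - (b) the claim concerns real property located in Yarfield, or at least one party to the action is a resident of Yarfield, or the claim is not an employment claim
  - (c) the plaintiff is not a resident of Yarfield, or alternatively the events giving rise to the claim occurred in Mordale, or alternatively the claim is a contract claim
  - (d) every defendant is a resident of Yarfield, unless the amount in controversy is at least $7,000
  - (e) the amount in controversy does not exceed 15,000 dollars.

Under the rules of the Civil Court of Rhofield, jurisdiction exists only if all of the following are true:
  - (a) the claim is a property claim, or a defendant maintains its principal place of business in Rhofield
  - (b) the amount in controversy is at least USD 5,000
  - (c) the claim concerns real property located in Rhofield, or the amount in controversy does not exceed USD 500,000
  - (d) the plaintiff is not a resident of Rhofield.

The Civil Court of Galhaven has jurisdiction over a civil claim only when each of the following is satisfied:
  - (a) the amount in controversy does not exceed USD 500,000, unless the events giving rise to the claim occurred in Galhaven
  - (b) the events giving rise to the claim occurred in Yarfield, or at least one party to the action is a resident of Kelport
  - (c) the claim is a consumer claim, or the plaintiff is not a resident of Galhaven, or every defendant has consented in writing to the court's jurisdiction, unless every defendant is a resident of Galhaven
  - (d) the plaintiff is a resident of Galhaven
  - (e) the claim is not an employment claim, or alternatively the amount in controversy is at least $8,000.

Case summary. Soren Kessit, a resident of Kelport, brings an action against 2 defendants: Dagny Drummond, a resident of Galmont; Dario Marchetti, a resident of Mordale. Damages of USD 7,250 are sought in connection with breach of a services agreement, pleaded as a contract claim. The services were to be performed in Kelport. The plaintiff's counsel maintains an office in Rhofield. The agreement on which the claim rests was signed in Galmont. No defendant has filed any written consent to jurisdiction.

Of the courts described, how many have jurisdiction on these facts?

The Civil Court of Yarfield:
  (a) The amount in controversy is USD 7,250, which meets the $6,500 floor — that alternative is enough. The exception is not triggered, since the claim does not concern real property. Satisfied.
  (b) The claim is a contract claim, not an employment claim, which satisfies one of the alternatives. Condition met.
  (c) The plaintiff resides in Kelport, which is not Yarfield, so this disjunct is met. Satisfied.
  (d) The defendants reside as follows — Dagny Drummond in Galmont, Dario Marchetti in Mordale — not all in Yarfield. But the amount in controversy is $7,250, which meets the 7,000 dollars floor, and the 'unless' clause therefore excuses the requirement. Satisfied.
  (e) The amount in controversy is 7,250 dollars, within the $15,000 ceiling. Met.
  → Jurisdiction lies.
The Civil Court of Rhofield:
  (a) The claim is a contract claim, not a property claim; no defendant is a corporation — no alternative holds. Not satisfied.
  (b) The amount in controversy is $7,250, which meets the USD 5,000 floor. Met.
  (c) The amount in controversy is $7,250, within the USD 500,000 ceiling, which satisfies one of the alternatives. Condition met.
  (d) The plaintiff resides in Kelport, which is not Rhofield. Satisfied.
  → At least one condition fails; no jurisdiction.
The Civil Court of Galhaven:
  (a) The amount in controversy is USD 7,250, within the USD 500,000 ceiling. Satisfied.
  (b) Soren Kessit resides in Kelport, which satisfies one of the alternatives. Met.
  (c) The plaintiff resides in Kelport, which is not Galhaven, which satisfies one of the alternatives. Condition met.
  (d) The plaintiff resides in Kelport, not Galhaven. Condition not met.
  (e) The claim is a contract claim, not an employment claim, so one alternative holds. Satisfied.
  → The court lacks jurisdiction.
Courts with jurisdiction: the Civil Court of Yarfield — 1 in total.

1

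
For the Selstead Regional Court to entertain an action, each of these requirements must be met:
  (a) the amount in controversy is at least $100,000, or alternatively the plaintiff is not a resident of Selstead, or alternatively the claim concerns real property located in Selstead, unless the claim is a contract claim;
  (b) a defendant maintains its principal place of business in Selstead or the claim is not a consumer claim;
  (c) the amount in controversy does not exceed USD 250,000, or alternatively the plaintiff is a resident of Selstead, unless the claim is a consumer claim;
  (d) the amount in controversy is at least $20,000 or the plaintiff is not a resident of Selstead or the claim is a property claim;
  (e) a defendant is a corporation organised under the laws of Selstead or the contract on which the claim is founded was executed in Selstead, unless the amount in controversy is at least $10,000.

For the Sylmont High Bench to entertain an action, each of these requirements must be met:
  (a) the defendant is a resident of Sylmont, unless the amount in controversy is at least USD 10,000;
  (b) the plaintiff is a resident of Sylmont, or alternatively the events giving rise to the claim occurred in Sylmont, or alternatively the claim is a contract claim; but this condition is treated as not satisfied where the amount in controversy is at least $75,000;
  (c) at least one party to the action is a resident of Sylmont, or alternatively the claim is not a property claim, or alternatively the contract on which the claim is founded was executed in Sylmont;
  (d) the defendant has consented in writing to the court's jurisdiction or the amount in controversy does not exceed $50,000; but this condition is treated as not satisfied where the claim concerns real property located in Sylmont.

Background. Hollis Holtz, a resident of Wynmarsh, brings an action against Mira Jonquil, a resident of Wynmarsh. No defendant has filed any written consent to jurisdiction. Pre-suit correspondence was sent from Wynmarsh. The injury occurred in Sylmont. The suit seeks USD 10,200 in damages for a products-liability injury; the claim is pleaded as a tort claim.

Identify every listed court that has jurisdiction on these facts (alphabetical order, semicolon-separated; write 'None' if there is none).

the Selstead Regional Court; the Sylmont High Bench

The Selstead Regional Court:
  (a) The plaintiff resides in Wynmarsh, which is not Selstead, which satisfies one of the alternatives. Met.
  (b) The claim is a tort claim, not a consumer claim, so this disjunct is met. Met.
  (c) The amount in controversy is USD 10,200, within the $250,000 ceiling, so one alternative holds. Met.
  (d) The plaintiff resides in Wynmarsh, which is not Selstead, so one alternative holds. Condition met.
  (e) No defendant is a corporation; no contract (and hence no place of execution) is alleged — none of the alternatives is met. But the amount in controversy is $10,200, which meets the USD 10,000 floor, and the 'unless' clause therefore excuses the requirement. Met.
  → Jurisdiction lies.
The Sylmont High Bench:
  (a) The defendant resides in Wynmarsh, not Sylmont. But the amount in controversy is USD 10,200, which meets the $10,000 floor, and the 'unless' clause therefore excuses the requirement. Condition met.
  (b) The operative events occurred in Sylmont, so one alternative holds. The carve-out does not apply: the amount in controversy is 10,200 dollars, below the USD 75,000 floor. Satisfied.
  (c) The claim is a tort claim, not a property claim — that alternative is enough. Satisfied.
  (d) The amount in controversy is 10,200 dollars, within the $50,000 ceiling — that alternative is enough. And the carve-out is inapplicable — the claim does not concern real property. Satisfied.
  → Every requirement is satisfied — jurisdiction.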